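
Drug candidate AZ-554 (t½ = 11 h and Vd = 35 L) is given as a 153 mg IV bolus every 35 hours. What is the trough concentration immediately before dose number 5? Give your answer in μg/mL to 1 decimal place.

f = (1/2)^(τ/t½) = (1/2)^(35/11) ≈ 0.1102.
C₀ = D/Vd = 153/35 ≈ 4.371 μg/mL.
Before the 5th dose, 4 doses have been given. Superposition: Cmin = C₀·(f + f² + … + f^4).
≈ 4.371 × (0.1102 + 0.0121 + 0.0013 + 0.0001) ≈ 4.371 × 0.1237 ≈ 0.541 μg/mL.

0.5 μg/mL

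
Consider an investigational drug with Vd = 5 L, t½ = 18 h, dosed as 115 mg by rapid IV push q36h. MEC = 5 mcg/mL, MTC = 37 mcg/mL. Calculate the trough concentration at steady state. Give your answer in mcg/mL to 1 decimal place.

7.7 mcg/mL

τ = 36 h = 2 half-lives, so f = (1/2)^2 = 0.25.
Accumulation ratio R = 1/(1 − f) = 1/0.75 = 4/3.
Single-dose peak C₀ = D/Vd = 115/5 = 23 mcg/mL.
Steady-state peak Cmax,ss = C₀·R = 23 × 4/3 ≈ 30.667 mcg/mL.
Steady-state trough Cmin,ss = Cmax,ss·f ≈ 30.667 × 0.25 ≈ 7.667 mcg/mL.
Trough 7.7 mcg/mL vs MEC 5 mcg/mL: adequate.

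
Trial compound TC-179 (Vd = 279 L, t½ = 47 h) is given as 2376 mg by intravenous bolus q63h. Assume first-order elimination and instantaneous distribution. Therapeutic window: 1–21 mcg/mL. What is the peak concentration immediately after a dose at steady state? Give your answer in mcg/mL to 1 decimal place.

τ/t½ = 63/47 ≈ 1.3404, so fraction remaining f = (1/2)^(63/47) ≈ 0.3949.
Accumulation ratio R = 1/(1 − f) ≈ 1/0.6051 ≈ 1.6526.
Each bolus raises the concentration by D/Vd = 2376/279 ≈ 8.516 mcg/mL.
Steady-state peak Cmax,ss = C₀·R ≈ 8.516 × 1.6526 ≈ 14.074 mcg/mL.
Peak 14.1 mcg/mL vs MTC 21 mcg/mL: below toxic threshold.

14.1 mcg/mL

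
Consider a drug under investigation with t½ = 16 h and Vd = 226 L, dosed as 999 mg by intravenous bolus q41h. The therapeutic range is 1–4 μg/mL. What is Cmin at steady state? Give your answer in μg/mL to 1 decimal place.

k = ln2/t½ = ln2/16 ≈ 0.043322 h⁻¹; fraction remaining f = e^(−kτ) = e^(−0.043322×41) ≈ 0.1693.
Single-dose peak C₀ = D/Vd = 999/226 ≈ 4.420 μg/mL.
Steady-state trough Cmin,ss = C₀·f/(1−f) ≈ 4.420 × 0.1693/0.8307 ≈ 0.901 μg/mL.
Trough 0.9 μg/mL vs MEC 1 μg/mL: subtherapeutic.

0.9 μg/mL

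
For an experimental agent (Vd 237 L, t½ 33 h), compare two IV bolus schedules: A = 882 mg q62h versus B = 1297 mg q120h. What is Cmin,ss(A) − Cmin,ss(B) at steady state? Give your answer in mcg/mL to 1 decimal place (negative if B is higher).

0.9 mcg/mL

Regimen A: f = (1/2)^(62/33) ≈ 0.2719; Cmin,ss = (882/237)·f/(1−f) ≈ 1.390 mcg/mL.
Regimen B: f = (1/2)^(120/33) ≈ 0.0804; Cmin,ss = (1297/237)·f/(1−f) ≈ 0.478 mcg/mL.
Difference ≈ 1.390 − 0.478 ≈ 0.912 mcg/mL.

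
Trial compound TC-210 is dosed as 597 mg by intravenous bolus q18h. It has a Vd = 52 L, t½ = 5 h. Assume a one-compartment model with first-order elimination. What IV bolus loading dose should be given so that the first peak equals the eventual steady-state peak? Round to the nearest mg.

f = (1/2)^(18/5) ≈ 0.082469; accumulation ratio R = 1/(1−f) ≈ 1.08988.
Loading dose to hit Cmax,ss on first dose: D_load = D_maint·R ≈ 597 × 1.08988 ≈ 650.66 mg.

651 mg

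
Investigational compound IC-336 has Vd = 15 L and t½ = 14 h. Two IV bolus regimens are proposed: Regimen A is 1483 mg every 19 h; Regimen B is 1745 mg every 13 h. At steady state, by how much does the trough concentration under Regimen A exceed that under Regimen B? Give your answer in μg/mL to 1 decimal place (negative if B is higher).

Regimen A: f = (1/2)^(19/14) ≈ 0.3904; Cmin,ss = (1483/15)·f/(1−f) ≈ 63.316 μg/mL.
Regimen B: f = (1/2)^(13/14) ≈ 0.5254; Cmin,ss = (1745/15)·f/(1−f) ≈ 128.785 μg/mL.
Difference ≈ 63.316 − 128.785 ≈ -65.469 μg/mL.

-65.5 μg/mL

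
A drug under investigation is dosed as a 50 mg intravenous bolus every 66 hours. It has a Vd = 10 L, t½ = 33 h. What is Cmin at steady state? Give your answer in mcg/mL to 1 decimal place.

1.7 mcg/mL

The dosing interval is 2 half-lives, so f = 2^(−2) = 0.25.
Accumulation ratio R = 1/(1 − f) = 1/0.75 = 4/3.
Single-dose peak C₀ = D/Vd = 50/10 = 5 mcg/mL.
Steady-state peak Cmax,ss = C₀·R = 5 × 4/3 ≈ 6.667 mcg/mL.
Steady-state trough Cmin,ss = Cmax,ss·f ≈ 6.667 × 0.25 ≈ 1.667 mcg/mL.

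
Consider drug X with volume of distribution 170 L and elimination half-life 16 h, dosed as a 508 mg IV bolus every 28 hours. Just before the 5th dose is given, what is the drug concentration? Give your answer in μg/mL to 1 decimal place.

f = (1/2)^(τ/t½) = (1/2)^(28/16) ≈ 0.2973.
C₀ = D/Vd = 508/170 ≈ 2.988 μg/mL.
Before the 5th dose, 4 doses have been given. Superposition: Cmin = C₀·(f + f² + … + f^4).
≈ 2.988 × (0.2973 + 0.0884 + 0.0263 + 0.0078) ≈ 2.988 × 0.4198 ≈ 1.254 μg/mL.

1.3 μg/mL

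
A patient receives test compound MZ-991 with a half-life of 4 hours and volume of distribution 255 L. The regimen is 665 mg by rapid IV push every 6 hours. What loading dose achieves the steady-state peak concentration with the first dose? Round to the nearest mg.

f = (1/2)^(6/4) ≈ 0.353553; accumulation ratio R = 1/(1−f) ≈ 1.54692.
Loading dose to hit Cmax,ss on first dose: D_load = D_maint·R ≈ 665 × 1.54692 ≈ 1028.70 mg.

1029 mg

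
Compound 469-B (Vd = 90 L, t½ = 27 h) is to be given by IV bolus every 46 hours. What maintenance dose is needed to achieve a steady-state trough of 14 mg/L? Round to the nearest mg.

τ/t½ = 46/27 ≈ 1.7037, so f = (1/2)^(46/27) ≈ 0.306997.
Cmin,ss = (D/Vd)·f/(1−f), so D = Cmin,ss·Vd·(1−f)/f.
D = 14 × 90 × (1−f)/f ≈ 14 × 90 × 2.25736 ≈ 2844.27 mg.

2844 mg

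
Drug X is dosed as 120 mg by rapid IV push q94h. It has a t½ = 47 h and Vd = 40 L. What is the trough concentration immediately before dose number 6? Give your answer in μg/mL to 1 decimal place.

1.0 μg/mL

f = (1/2)^(τ/t½) = (1/2)^(94/47) ≈ 0.2500.
C₀ = D/Vd = 120/40 ≈ 3.000 μg/mL.
Before the 6th dose, 5 doses have been given. Superposition: Cmin = C₀·(f + f² + … + f^5).
≈ 3.000 × (0.2500 + 0.0625 + 0.0156 + 0.0039 + 0.0010) ≈ 3.000 × 0.3330 ≈ 0.999 μg/mL.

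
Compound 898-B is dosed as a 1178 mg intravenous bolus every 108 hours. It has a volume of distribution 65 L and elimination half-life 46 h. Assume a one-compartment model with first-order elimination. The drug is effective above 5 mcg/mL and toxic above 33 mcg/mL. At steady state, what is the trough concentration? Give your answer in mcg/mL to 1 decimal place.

4.4 mcg/mL

Over one 108-h interval, 108/46 ≈ 2.3478 half-lives elapse, leaving f ≈ 0.1964 of each dose.
Single-dose peak C₀ = D/Vd = 1178/65 ≈ 18.123 mcg/mL.
Steady-state trough Cmin,ss = C₀·f/(1−f) ≈ 18.123 × 0.1964/0.8036 ≈ 4.429 mcg/mL.
Trough 4.4 mcg/mL vs MEC 5 mcg/mL: subtherapeutic.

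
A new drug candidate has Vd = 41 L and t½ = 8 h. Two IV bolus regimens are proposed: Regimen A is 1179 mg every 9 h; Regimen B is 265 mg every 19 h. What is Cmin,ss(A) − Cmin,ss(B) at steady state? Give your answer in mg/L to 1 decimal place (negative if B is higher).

Regimen A: f = (1/2)^(9/8) ≈ 0.4585; Cmin,ss = (1179/41)·f/(1−f) ≈ 24.348 mg/L.
Regimen B: f = (1/2)^(19/8) ≈ 0.1928; Cmin,ss = (265/41)·f/(1−f) ≈ 1.544 mg/L.
Difference ≈ 24.348 − 1.544 ≈ 22.804 mg/L.

22.8 mg/L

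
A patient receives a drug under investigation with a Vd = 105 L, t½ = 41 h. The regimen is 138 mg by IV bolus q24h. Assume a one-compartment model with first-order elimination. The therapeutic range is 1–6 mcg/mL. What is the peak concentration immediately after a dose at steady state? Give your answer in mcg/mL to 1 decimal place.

Over one 24-h interval, 24/41 ≈ 0.58537 half-lives elapse, leaving f ≈ 0.6665 of each dose.
At steady state, accumulation factor R = 1/(1 − e^(−kτ)) ≈ 2.9985.
Single-dose peak C₀ = D/Vd = 138/105 ≈ 1.314 mcg/mL.
Steady-state peak Cmax,ss = C₀·R ≈ 1.314 × 2.9985 ≈ 3.940 mcg/mL.
Peak 3.9 mcg/mL vs MTC 6 mcg/mL: below toxic threshold.

3.9 mcg/mL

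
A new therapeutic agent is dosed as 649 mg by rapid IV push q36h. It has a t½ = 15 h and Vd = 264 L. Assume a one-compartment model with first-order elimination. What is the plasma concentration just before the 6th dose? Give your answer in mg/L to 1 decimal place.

0.6 mg/L

f = (1/2)^(τ/t½) = (1/2)^(36/15) ≈ 0.1895.
C₀ = D/Vd = 649/264 ≈ 2.458 mg/L.
Before the 6th dose, 5 doses have been given. Superposition: Cmin = C₀·(f + f² + … + f^5).
≈ 2.458 × (0.1895 + 0.0359 + 0.0068 + 0.0013 + 0.0002) ≈ 2.458 × 0.2337 ≈ 0.574 mg/L.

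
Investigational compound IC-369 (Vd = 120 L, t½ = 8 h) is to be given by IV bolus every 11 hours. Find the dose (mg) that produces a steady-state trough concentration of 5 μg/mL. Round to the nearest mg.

956 mg

τ/t½ = 11/8 ≈ 1.375, so f = (1/2)^(11/8) ≈ 0.385553.
Cmin,ss = (D/Vd)·f/(1−f), so D = Cmin,ss·Vd·(1−f)/f.
D = 5 × 120 × (1−f)/f ≈ 5 × 120 × 1.59368 ≈ 956.21 mg.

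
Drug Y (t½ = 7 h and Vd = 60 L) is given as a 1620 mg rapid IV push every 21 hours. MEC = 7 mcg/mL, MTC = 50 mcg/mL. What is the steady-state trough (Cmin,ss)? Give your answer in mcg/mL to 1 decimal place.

The dosing interval is 3 half-lives, so f = 2^(−3) = 0.125.
At steady state, R = 1/(1 − 0.125) = 8/7.
Single-dose peak C₀ = D/Vd = 1620/60 = 27 mcg/mL.
Steady-state peak Cmax,ss = C₀·R = 27 × 8/7 ≈ 30.857 mcg/mL.
Steady-state trough Cmin,ss = Cmax,ss·f ≈ 30.857 × 0.125 ≈ 3.857 mcg/mL.
Trough 3.9 mcg/mL vs MEC 7 mcg/mL: subtherapeutic.

3.9 mcg/mL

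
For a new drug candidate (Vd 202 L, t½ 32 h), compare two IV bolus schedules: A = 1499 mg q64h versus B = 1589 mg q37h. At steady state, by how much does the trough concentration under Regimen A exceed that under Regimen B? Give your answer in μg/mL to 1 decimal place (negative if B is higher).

Regimen A: f = (1/2)^(64/32) ≈ 0.2500; Cmin,ss = (1499/202)·f/(1−f) ≈ 2.474 μg/mL.
Regimen B: f = (1/2)^(37/32) ≈ 0.4487; Cmin,ss = (1589/202)·f/(1−f) ≈ 6.402 μg/mL.
Difference ≈ 2.474 − 6.402 ≈ -3.928 μg/mL.

-3.9 μg/mL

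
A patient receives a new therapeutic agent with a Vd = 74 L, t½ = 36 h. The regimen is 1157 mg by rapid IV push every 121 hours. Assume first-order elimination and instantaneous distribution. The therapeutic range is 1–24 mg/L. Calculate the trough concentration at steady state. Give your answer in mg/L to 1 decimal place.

1.7 mg/L

τ/t½ = 121/36 ≈ 3.3611, so fraction remaining f = (1/2)^(121/36) ≈ 0.0973.
Each bolus raises the concentration by D/Vd = 1157/74 ≈ 15.635 mg/L.
Steady-state trough Cmin,ss = C₀·f/(1−f) ≈ 15.635 × 0.0973/0.9027 ≈ 1.685 mg/L.
Trough 1.7 mg/L vs MEC 1 mg/L: adequate.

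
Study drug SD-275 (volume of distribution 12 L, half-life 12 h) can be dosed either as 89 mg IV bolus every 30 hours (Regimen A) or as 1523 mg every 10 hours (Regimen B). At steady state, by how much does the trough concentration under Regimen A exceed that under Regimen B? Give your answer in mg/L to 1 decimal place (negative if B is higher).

-160.7 mg/L

Regimen A: f = (1/2)^(30/12) ≈ 0.1768; Cmin,ss = (89/12)·f/(1−f) ≈ 1.593 mg/L.
Regimen B: f = (1/2)^(10/12) ≈ 0.5612; Cmin,ss = (1523/12)·f/(1−f) ≈ 162.319 mg/L.
Difference ≈ 1.593 − 162.319 ≈ -160.726 mg/L.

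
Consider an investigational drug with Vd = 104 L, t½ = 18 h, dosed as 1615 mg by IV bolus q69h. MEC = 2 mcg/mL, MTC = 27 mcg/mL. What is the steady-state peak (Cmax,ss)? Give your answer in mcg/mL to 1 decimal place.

τ/t½ = 69/18 ≈ 3.8333, so fraction remaining f = (1/2)^(69/18) ≈ 0.0702.
Accumulation ratio R = 1/(1 − f) ≈ 1/0.9298 ≈ 1.0755.
Single-dose peak C₀ = D/Vd = 1615/104 ≈ 15.529 mcg/mL.
Steady-state peak Cmax,ss = C₀·R ≈ 15.529 × 1.0755 ≈ 16.701 mcg/mL.
Peak 16.7 mcg/mL vs MTC 27 mcg/mL: below toxic threshold.

16.7 mcg/mL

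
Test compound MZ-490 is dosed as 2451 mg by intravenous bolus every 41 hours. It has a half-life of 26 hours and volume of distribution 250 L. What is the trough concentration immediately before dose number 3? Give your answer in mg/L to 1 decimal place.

4.4 mg/L

f = (1/2)^(τ/t½) = (1/2)^(41/26) ≈ 0.3352.
C₀ = D/Vd = 2451/250 ≈ 9.804 mg/L.
Before the 3rd dose, 2 doses have been given. Superposition: Cmin = C₀·(f + f²).
≈ 9.804 × (0.3352 + 0.1124) ≈ 9.804 × 0.4476 ≈ 4.388 mg/L.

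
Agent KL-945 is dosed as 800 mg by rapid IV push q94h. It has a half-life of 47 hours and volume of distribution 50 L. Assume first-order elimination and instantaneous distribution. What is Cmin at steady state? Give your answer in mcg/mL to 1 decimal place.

τ = 94 h = 2 half-lives, so f = (1/2)^2 = 0.25.
Accumulation ratio R = 1/(1 − f) = 1/0.75 = 4/3.
Single-dose peak C₀ = D/Vd = 800/50 = 16 mcg/mL.
Steady-state peak Cmax,ss = C₀·R = 16 × 4/3 ≈ 21.333 mcg/mL.
Steady-state trough Cmin,ss = Cmax,ss·f ≈ 21.333 × 0.25 ≈ 5.333 mcg/mL.

5.3 mcg/mL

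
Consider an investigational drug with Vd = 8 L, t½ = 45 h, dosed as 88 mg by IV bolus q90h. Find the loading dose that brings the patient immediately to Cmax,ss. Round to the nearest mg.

117 mg

f = (1/2)^(90/45) ≈ 0.250000; accumulation ratio R = 1/(1−f) ≈ 1.33333.
Loading dose to hit Cmax,ss on first dose: D_load = D_maint·R ≈ 88 × 1.33333 ≈ 117.33 mg.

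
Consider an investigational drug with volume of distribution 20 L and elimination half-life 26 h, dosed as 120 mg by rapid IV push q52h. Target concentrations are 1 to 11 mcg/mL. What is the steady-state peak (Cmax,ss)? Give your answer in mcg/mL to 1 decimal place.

8.0 mcg/mL

The dosing interval is 2 half-lives, so f = 2^(−2) = 0.25.
At steady state, R = 1/(1 − 0.25) = 4/3.
Single-dose peak C₀ = D/Vd = 120/20 = 6 mcg/mL.
Steady-state peak Cmax,ss = C₀·R = 6 × 4/3 ≈ 8.000 mcg/mL.
Peak 8.0 mcg/mL vs MTC 11 mcg/mL: below toxic threshold.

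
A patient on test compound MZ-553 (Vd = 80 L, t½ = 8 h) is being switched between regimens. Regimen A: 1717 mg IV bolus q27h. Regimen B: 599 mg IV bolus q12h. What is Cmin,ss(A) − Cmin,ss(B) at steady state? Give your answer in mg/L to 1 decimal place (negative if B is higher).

Regimen A: f = (1/2)^(27/8) ≈ 0.0964; Cmin,ss = (1717/80)·f/(1−f) ≈ 2.290 mg/L.
Regimen B: f = (1/2)^(12/8) ≈ 0.3536; Cmin,ss = (599/80)·f/(1−f) ≈ 4.096 mg/L.
Difference ≈ 2.290 − 4.096 ≈ -1.806 mg/L.

-1.8 mg/L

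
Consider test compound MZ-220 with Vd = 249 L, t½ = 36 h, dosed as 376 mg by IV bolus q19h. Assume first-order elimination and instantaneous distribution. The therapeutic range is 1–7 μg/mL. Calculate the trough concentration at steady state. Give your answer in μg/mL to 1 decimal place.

k = ln2/t½ = ln2/36 ≈ 0.019254 h⁻¹; fraction remaining f = e^(−kτ) = e^(−0.019254×19) ≈ 0.6936.
Single-dose peak C₀ = D/Vd = 376/249 ≈ 1.510 μg/mL.
Steady-state trough Cmin,ss = C₀·f/(1−f) ≈ 1.510 × 0.6936/0.3064 ≈ 3.418 μg/mL.
Trough 3.4 μg/mL vs MEC 1 μg/mL: adequate.

3.4 μg/mL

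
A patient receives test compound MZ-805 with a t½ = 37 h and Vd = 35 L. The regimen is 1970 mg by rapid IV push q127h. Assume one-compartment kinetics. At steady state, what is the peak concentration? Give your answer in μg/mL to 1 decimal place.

τ/t½ = 127/37 ≈ 3.4324, so fraction remaining f = (1/2)^(127/37) ≈ 0.0926.
At steady state, accumulation factor R = 1/(1 − e^(−kτ)) ≈ 1.1020.
Single-dose peak C₀ = D/Vd = 1970/35 ≈ 56.286 μg/mL.
Cmax,ss = C₀/(1 − f) ≈ 56.286/0.9074 ≈ 62.030 μg/mL.

62.0 μg/mL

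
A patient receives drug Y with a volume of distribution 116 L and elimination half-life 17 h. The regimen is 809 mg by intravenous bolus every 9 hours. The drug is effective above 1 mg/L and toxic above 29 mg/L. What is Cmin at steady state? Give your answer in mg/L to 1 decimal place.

τ/t½ = 9/17 ≈ 0.52941, so fraction remaining f = (1/2)^(9/17) ≈ 0.6928.
Accumulation ratio R = 1/(1 − f) ≈ 1/0.3072 ≈ 3.2552.
Each bolus raises the concentration by D/Vd = 809/116 ≈ 6.974 mg/L.
Cmax,ss = C₀/(1 − f) ≈ 6.974/0.3072 ≈ 22.702 mg/L.
Steady-state trough Cmin,ss = Cmax,ss·f ≈ 22.702 × 0.6928 ≈ 15.728 mg/L.
Trough 15.7 mg/L vs MEC 1 mg/L: adequate.

15.7 mg/L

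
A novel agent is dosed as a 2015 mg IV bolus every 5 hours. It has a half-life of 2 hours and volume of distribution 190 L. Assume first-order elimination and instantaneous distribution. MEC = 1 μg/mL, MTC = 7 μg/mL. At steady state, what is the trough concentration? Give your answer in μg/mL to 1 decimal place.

k = ln2/t½ = ln2/2 ≈ 0.346574 h⁻¹; fraction remaining f = e^(−kτ) = e^(−0.346574×5) ≈ 0.1768.
At steady state, accumulation factor R = 1/(1 − e^(−kτ)) ≈ 1.2148.
Each bolus raises the concentration by D/Vd = 2015/190 ≈ 10.605 μg/mL.
Cmax,ss = C₀/(1 − f) ≈ 10.605/0.8232 ≈ 12.883 μg/mL.
One interval later, Cmin,ss = Cmax,ss·e^(−kτ) ≈ 12.883 × 0.1768 ≈ 2.278 μg/mL.
Trough 2.3 μg/mL vs MEC 1 μg/mL: adequate.

2.3 μg/mL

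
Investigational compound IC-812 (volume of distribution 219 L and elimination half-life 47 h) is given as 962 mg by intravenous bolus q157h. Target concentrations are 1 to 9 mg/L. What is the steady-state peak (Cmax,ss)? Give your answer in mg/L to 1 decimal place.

4.9 mg/L

k = ln2/t½ = ln2/47 ≈ 0.014748 h⁻¹; fraction remaining f = e^(−kτ) = e^(−0.014748×157) ≈ 0.0987.
At steady state, accumulation factor R = 1/(1 − e^(−kτ)) ≈ 1.1095.
Each bolus raises the concentration by D/Vd = 962/219 ≈ 4.393 mg/L.
Steady-state peak Cmax,ss = C₀·R ≈ 4.393 × 1.1095 ≈ 4.874 mg/L.
Peak 4.9 mg/L vs MTC 9 mg/L: below toxic threshold.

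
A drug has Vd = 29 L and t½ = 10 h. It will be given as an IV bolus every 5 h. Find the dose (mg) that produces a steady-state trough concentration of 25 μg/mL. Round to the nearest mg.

τ/t½ = 5/10 ≈ 0.5, so f = (1/2)^(5/10) ≈ 0.707107.
Cmin,ss = (D/Vd)·f/(1−f), so D = Cmin,ss·Vd·(1−f)/f.
D = 25 × 29 × (1−f)/f ≈ 25 × 29 × 0.41421 ≈ 300.30 mg.

300 mg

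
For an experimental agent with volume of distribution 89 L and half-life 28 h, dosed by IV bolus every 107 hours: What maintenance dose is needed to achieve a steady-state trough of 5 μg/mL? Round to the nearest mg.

τ/t½ = 107/28 ≈ 3.8214, so f = (1/2)^(107/28) ≈ 0.070735.
Cmin,ss = (D/Vd)·f/(1−f), so D = Cmin,ss·Vd·(1−f)/f.
D = 5 × 89 × (1−f)/f ≈ 5 × 89 × 13.13727 ≈ 5846.09 mg.

5846 mg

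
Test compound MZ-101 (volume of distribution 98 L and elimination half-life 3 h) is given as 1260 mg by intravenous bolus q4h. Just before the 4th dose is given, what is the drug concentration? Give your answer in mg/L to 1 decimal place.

7.9 mg/L

f = (1/2)^(τ/t½) = (1/2)^(4/3) ≈ 0.3969.
C₀ = D/Vd = 1260/98 ≈ 12.857 mg/L.
Before the 4th dose, 3 doses have been given. Superposition: Cmin = C₀·(f + f² + … + f^3).
≈ 12.857 × (0.3969 + 0.1575 + 0.0625) ≈ 12.857 × 0.6169 ≈ 7.931 mg/L.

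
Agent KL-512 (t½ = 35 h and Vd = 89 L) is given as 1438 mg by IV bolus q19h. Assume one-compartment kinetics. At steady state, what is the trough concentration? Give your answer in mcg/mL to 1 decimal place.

35.4 mcg/mL

τ/t½ = 19/35 ≈ 0.54286, so fraction remaining f = (1/2)^(19/35) ≈ 0.6864.
Each bolus raises the concentration by D/Vd = 1438/89 ≈ 16.157 mcg/mL.
Steady-state trough Cmin,ss = C₀·f/(1−f) ≈ 16.157 × 0.6864/0.3136 ≈ 35.364 mcg/mL.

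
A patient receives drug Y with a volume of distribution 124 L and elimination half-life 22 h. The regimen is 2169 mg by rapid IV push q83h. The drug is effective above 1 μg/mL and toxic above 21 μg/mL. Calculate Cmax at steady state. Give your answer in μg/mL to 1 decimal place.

18.9 μg/mL

Over one 83-h interval, 83/22 ≈ 3.7727 half-lives elapse, leaving f ≈ 0.0732 of each dose.
At steady state, accumulation factor R = 1/(1 − e^(−kτ)) ≈ 1.0790.
Each bolus raises the concentration by D/Vd = 2169/124 ≈ 17.492 μg/mL.
Steady-state peak Cmax,ss = C₀·R ≈ 17.492 × 1.0790 ≈ 18.874 μg/mL.
Peak 18.9 μg/mL vs MTC 21 μg/mL: below toxic threshold.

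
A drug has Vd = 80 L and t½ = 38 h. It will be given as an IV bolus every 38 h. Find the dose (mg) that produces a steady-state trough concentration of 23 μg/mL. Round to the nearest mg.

τ/t½ = 38/38 ≈ 1, so f = (1/2)^(38/38) ≈ 0.500000.
Cmin,ss = (D/Vd)·f/(1−f), so D = Cmin,ss·Vd·(1−f)/f.
D = 23 × 80 × (1−f)/f ≈ 23 × 80 × 1.00000 ≈ 1840.00 mg.

1840 mg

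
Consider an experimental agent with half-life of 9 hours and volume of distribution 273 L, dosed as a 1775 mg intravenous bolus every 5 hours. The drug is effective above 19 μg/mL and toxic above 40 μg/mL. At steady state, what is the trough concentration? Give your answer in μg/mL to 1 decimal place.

13.8 μg/mL

τ/t½ = 5/9 ≈ 0.55556, so fraction remaining f = (1/2)^(5/9) ≈ 0.6804.
Accumulation ratio R = 1/(1 − f) ≈ 1/0.3196 ≈ 3.1289.
Single-dose peak C₀ = D/Vd = 1775/273 ≈ 6.502 μg/mL.
Steady-state peak Cmax,ss = C₀·R ≈ 6.502 × 3.1289 ≈ 20.344 μg/mL.
Steady-state trough Cmin,ss = Cmax,ss·f ≈ 20.344 × 0.6804 ≈ 13.842 μg/mL.
Trough 13.8 μg/mL vs MEC 19 μg/mL: subtherapeutic.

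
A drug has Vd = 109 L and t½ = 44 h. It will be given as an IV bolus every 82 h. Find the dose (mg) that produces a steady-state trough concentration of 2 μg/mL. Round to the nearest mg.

575 mg

τ/t½ = 82/44 ≈ 1.8636, so f = (1/2)^(82/44) ≈ 0.274783.
Cmin,ss = (D/Vd)·f/(1−f), so D = Cmin,ss·Vd·(1−f)/f.
D = 2 × 109 × (1−f)/f ≈ 2 × 109 × 2.63924 ≈ 575.35 mg.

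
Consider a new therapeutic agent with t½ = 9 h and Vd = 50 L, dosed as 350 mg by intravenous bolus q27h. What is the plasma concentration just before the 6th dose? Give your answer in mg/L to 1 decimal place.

f = (1/2)^(τ/t½) = (1/2)^(27/9) ≈ 0.1250.
C₀ = D/Vd = 350/50 ≈ 7.000 mg/L.
Before the 6th dose, 5 doses have been given. Superposition: Cmin = C₀·(f + f² + … + f^5).
≈ 7.000 × (0.1250 + 0.0156 + 0.0020 + 0.0002 + 0.0000) ≈ 7.000 × 0.1428 ≈ 1.000 mg/L.

1.0 mg/L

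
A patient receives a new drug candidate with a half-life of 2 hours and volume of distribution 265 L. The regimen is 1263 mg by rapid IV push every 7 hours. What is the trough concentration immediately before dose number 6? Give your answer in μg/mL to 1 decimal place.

f = (1/2)^(τ/t½) = (1/2)^(7/2) ≈ 0.0884.
C₀ = D/Vd = 1263/265 ≈ 4.766 μg/mL.
Before the 6th dose, 5 doses have been given. Superposition: Cmin = C₀·(f + f² + … + f^5).
≈ 4.766 × (0.0884 + 0.0078 + 0.0007 + 0.0001 + 0.0000) ≈ 4.766 × 0.0970 ≈ 0.462 μg/mL.

0.5 μg/mL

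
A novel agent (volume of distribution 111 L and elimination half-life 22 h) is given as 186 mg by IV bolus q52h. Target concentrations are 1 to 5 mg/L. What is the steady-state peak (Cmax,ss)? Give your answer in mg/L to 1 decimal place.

Over one 52-h interval, 52/22 ≈ 2.3636 half-lives elapse, leaving f ≈ 0.1943 of each dose.
At steady state, accumulation factor R = 1/(1 − e^(−kτ)) ≈ 1.2412.
Each bolus raises the concentration by D/Vd = 186/111 ≈ 1.676 mg/L.
Steady-state peak Cmax,ss = C₀·R ≈ 1.676 × 1.2412 ≈ 2.080 mg/L.
Peak 2.1 mg/L vs MTC 5 mg/L: below toxic threshold.

2.1 mg/L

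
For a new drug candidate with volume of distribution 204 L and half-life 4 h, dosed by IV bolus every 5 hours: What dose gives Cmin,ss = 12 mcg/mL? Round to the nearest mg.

3374 mg

τ/t½ = 5/4 ≈ 1.25, so f = (1/2)^(5/4) ≈ 0.420448.
Cmin,ss = (D/Vd)·f/(1−f), so D = Cmin,ss·Vd·(1−f)/f.
D = 12 × 204 × (1−f)/f ≈ 12 × 204 × 1.37842 ≈ 3374.37 mg.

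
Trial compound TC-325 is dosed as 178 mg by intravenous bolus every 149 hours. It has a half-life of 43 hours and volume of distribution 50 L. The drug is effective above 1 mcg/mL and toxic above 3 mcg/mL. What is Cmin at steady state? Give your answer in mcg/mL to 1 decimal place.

0.4 mcg/mL

τ/t½ = 149/43 ≈ 3.4651, so fraction remaining f = (1/2)^(149/43) ≈ 0.0906.
Accumulation ratio R = 1/(1 − f) ≈ 1/0.9094 ≈ 1.0996.
Each bolus raises the concentration by D/Vd = 178/50 ≈ 3.560 mcg/mL.
Steady-state peak Cmax,ss = C₀·R ≈ 3.560 × 1.0996 ≈ 3.915 mcg/mL.
Steady-state trough Cmin,ss = Cmax,ss·f ≈ 3.915 × 0.0906 ≈ 0.355 mcg/mL.
Trough 0.4 mcg/mL vs MEC 1 mcg/mL: subtherapeutic.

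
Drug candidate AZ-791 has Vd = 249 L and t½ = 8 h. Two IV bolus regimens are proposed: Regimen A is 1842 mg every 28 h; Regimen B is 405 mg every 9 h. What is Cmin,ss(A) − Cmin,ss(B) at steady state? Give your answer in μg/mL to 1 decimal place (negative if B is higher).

Regimen A: f = (1/2)^(28/8) ≈ 0.0884; Cmin,ss = (1842/249)·f/(1−f) ≈ 0.717 μg/mL.
Regimen B: f = (1/2)^(9/8) ≈ 0.4585; Cmin,ss = (405/249)·f/(1−f) ≈ 1.377 μg/mL.
Difference ≈ 0.717 − 1.377 ≈ -0.660 μg/mL.

-0.7 μg/mL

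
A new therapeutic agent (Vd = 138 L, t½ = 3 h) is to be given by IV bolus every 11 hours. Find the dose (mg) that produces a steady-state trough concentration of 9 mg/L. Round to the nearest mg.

14530 mg

τ/t½ = 11/3 ≈ 3.6667, so f = (1/2)^(11/3) ≈ 0.078745.
Cmin,ss = (D/Vd)·f/(1−f), so D = Cmin,ss·Vd·(1−f)/f.
D = 9 × 138 × (1−f)/f ≈ 9 × 138 × 11.69922 ≈ 14530.43 mg.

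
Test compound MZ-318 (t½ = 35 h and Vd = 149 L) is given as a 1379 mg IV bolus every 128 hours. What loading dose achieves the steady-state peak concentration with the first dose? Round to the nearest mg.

1498 mg

f = (1/2)^(128/35) ≈ 0.079267; accumulation ratio R = 1/(1−f) ≈ 1.08609.
Loading dose to hit Cmax,ss on first dose: D_load = D_maint·R ≈ 1379 × 1.08609 ≈ 1497.72 mg.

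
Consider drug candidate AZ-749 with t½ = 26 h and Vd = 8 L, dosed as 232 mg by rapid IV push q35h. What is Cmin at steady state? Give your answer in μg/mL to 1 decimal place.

Over one 35-h interval, 35/26 ≈ 1.3462 half-lives elapse, leaving f ≈ 0.3933 of each dose.
Accumulation ratio R = 1/(1 − f) ≈ 1/0.6067 ≈ 1.6483.
Each bolus raises the concentration by D/Vd = 232/8 ≈ 29.000 μg/mL.
Steady-state peak Cmax,ss = C₀·R ≈ 29.000 × 1.6483 ≈ 47.801 μg/mL.
One interval later, Cmin,ss = Cmax,ss·e^(−kτ) ≈ 47.801 × 0.3933 ≈ 18.800 μg/mL.

18.8 μg/mL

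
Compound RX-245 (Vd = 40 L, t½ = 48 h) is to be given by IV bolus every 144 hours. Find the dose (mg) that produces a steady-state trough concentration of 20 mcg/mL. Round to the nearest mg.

τ/t½ = 144/48 ≈ 3, so f = (1/2)^(144/48) ≈ 0.125000.
Cmin,ss = (D/Vd)·f/(1−f), so D = Cmin,ss·Vd·(1−f)/f.
D = 20 × 40 × (1−f)/f ≈ 20 × 40 × 7.00000 ≈ 5600.00 mg.

5600 mg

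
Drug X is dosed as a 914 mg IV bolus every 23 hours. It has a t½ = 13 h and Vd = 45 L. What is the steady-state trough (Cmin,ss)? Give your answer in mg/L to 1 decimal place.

Over one 23-h interval, 23/13 ≈ 1.7692 half-lives elapse, leaving f ≈ 0.2934 of each dose.
Accumulation ratio R = 1/(1 − f) ≈ 1/0.7066 ≈ 1.4152.
Single-dose peak C₀ = D/Vd = 914/45 ≈ 20.311 mg/L.
Steady-state peak Cmax,ss = C₀·R ≈ 20.311 × 1.4152 ≈ 28.744 mg/L.
Steady-state trough Cmin,ss = Cmax,ss·f ≈ 28.744 × 0.2934 ≈ 8.433 mg/L.

8.4 mg/L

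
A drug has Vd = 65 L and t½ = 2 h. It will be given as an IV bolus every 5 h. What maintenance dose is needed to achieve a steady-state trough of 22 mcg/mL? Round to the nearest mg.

τ/t½ = 5/2 ≈ 2.5, so f = (1/2)^(5/2) ≈ 0.176777.
Cmin,ss = (D/Vd)·f/(1−f), so D = Cmin,ss·Vd·(1−f)/f.
D = 22 × 65 × (1−f)/f ≈ 22 × 65 × 4.65684 ≈ 6659.28 mg.

6659 mg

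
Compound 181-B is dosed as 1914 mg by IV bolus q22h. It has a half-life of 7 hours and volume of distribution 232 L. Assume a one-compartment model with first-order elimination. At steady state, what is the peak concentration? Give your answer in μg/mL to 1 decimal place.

9.3 μg/mL

k = ln2/t½ = ln2/7 ≈ 0.099021 h⁻¹; fraction remaining f = e^(−kτ) = e^(−0.099021×22) ≈ 0.1132.
Accumulation ratio R = 1/(1 − f) ≈ 1/0.8868 ≈ 1.1276.
Single-dose peak C₀ = D/Vd = 1914/232 ≈ 8.250 μg/mL.
Steady-state peak Cmax,ss = C₀·R ≈ 8.250 × 1.1276 ≈ 9.303 μg/mL.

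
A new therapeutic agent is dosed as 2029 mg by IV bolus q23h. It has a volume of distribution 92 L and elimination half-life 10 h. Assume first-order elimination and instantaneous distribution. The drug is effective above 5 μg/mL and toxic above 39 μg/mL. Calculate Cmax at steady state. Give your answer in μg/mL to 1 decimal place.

Over one 23-h interval, 23/10 ≈ 2.3 half-lives elapse, leaving f ≈ 0.2031 of each dose.
At steady state, accumulation factor R = 1/(1 − e^(−kτ)) ≈ 1.2549.
Each bolus raises the concentration by D/Vd = 2029/92 ≈ 22.054 μg/mL.
Steady-state peak Cmax,ss = C₀·R ≈ 22.054 × 1.2549 ≈ 27.676 μg/mL.
Peak 27.7 μg/mL vs MTC 39 μg/mL: below toxic threshold.

27.7 μg/mL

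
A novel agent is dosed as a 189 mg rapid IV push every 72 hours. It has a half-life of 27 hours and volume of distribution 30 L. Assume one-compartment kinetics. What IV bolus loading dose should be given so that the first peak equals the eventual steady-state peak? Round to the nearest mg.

f = (1/2)^(72/27) ≈ 0.157490; accumulation ratio R = 1/(1−f) ≈ 1.18693.
Loading dose to hit Cmax,ss on first dose: D_load = D_maint·R ≈ 189 × 1.18693 ≈ 224.33 mg.

224 mg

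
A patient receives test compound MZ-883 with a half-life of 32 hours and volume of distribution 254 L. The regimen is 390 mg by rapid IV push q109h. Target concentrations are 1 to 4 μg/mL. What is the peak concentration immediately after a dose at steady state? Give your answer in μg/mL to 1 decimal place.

Over one 109-h interval, 109/32 ≈ 3.4062 half-lives elapse, leaving f ≈ 0.0943 of each dose.
At steady state, accumulation factor R = 1/(1 − e^(−kτ)) ≈ 1.1041.
Each bolus raises the concentration by D/Vd = 390/254 ≈ 1.535 μg/mL.
Steady-state peak Cmax,ss = C₀·R ≈ 1.535 × 1.1041 ≈ 1.695 μg/mL.
Peak 1.7 μg/mL vs MTC 4 μg/mL: below toxic threshold.

1.7 μg/mL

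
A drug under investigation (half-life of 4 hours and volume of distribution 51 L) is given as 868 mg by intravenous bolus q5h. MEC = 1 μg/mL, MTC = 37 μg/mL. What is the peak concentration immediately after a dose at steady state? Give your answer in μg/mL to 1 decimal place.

k = ln2/t½ = ln2/4 ≈ 0.173287 h⁻¹; fraction remaining f = e^(−kτ) = e^(−0.173287×5) ≈ 0.4204.
Accumulation ratio R = 1/(1 − f) ≈ 1/0.5796 ≈ 1.7253.
Single-dose peak C₀ = D/Vd = 868/51 ≈ 17.020 μg/mL.
Steady-state peak Cmax,ss = C₀·R ≈ 17.020 × 1.7253 ≈ 29.365 μg/mL.
Peak 29.4 μg/mL vs MTC 37 μg/mL: below toxic threshold.

29.4 μg/mL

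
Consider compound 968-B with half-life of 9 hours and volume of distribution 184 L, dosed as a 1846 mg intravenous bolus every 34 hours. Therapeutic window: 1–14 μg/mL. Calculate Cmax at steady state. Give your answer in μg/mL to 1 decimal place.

10.8 μg/mL

k = ln2/t½ = ln2/9 ≈ 0.077016 h⁻¹; fraction remaining f = e^(−kτ) = e^(−0.077016×34) ≈ 0.0729.
Accumulation ratio R = 1/(1 − f) ≈ 1/0.9271 ≈ 1.0786.
Each bolus raises the concentration by D/Vd = 1846/184 ≈ 10.033 μg/mL.
Cmax,ss = C₀/(1 − f) ≈ 10.033/0.9271 ≈ 10.822 μg/mL.
Peak 10.8 μg/mL vs MTC 14 μg/mL: below toxic threshold.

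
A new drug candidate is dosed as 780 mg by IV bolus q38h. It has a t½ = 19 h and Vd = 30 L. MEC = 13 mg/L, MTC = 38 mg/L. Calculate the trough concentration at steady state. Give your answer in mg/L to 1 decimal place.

τ = 38 h = 2 half-lives, so f = (1/2)^2 = 0.25.
Accumulation ratio R = 1/(1 − f) = 1/0.75 = 4/3.
Single-dose peak C₀ = D/Vd = 780/30 = 26 mg/L.
Steady-state peak Cmax,ss = C₀·R = 26 × 4/3 ≈ 34.667 mg/L.
Steady-state trough Cmin,ss = Cmax,ss·f ≈ 34.667 × 0.25 ≈ 8.667 mg/L.
Trough 8.7 mg/L vs MEC 13 mg/L: subtherapeutic.

8.7 mg/L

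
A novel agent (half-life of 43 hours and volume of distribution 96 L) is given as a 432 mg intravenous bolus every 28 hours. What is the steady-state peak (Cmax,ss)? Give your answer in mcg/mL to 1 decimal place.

12.4 mcg/mL

k = ln2/t½ = ln2/43 ≈ 0.016120 h⁻¹; fraction remaining f = e^(−kτ) = e^(−0.016120×28) ≈ 0.6368.
Accumulation ratio R = 1/(1 − f) ≈ 1/0.3632 ≈ 2.7533.
Each bolus raises the concentration by D/Vd = 432/96 ≈ 4.500 mcg/mL.
Steady-state peak Cmax,ss = C₀·R ≈ 4.500 × 2.7533 ≈ 12.390 mcg/mL.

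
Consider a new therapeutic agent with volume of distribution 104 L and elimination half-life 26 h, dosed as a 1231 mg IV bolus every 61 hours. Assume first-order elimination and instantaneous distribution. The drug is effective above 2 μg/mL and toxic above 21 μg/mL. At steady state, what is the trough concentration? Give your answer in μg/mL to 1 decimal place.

τ/t½ = 61/26 ≈ 2.3462, so fraction remaining f = (1/2)^(61/26) ≈ 0.1967.
Accumulation ratio R = 1/(1 − f) ≈ 1/0.8033 ≈ 1.2449.
Each bolus raises the concentration by D/Vd = 1231/104 ≈ 11.837 μg/mL.
Cmax,ss = C₀/(1 − f) ≈ 11.837/0.8033 ≈ 14.735 μg/mL.
Steady-state trough Cmin,ss = Cmax,ss·f ≈ 14.735 × 0.1967 ≈ 2.898 μg/mL.
Trough 2.9 μg/mL vs MEC 2 μg/mL: adequate.

2.9 μg/mL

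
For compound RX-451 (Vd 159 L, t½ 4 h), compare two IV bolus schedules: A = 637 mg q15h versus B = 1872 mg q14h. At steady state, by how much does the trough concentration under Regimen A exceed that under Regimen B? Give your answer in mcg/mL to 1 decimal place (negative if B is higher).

-0.8 mcg/mL

Regimen A: f = (1/2)^(15/4) ≈ 0.0743; Cmin,ss = (637/159)·f/(1−f) ≈ 0.322 mcg/mL.
Regimen B: f = (1/2)^(14/4) ≈ 0.0884; Cmin,ss = (1872/159)·f/(1−f) ≈ 1.142 mcg/mL.
Difference ≈ 0.322 − 1.142 ≈ -0.820 mcg/mL.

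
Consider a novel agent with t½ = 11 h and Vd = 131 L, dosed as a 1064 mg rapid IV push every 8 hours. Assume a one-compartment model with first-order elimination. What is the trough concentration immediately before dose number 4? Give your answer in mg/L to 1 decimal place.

f = (1/2)^(τ/t½) = (1/2)^(8/11) ≈ 0.6040.
C₀ = D/Vd = 1064/131 ≈ 8.122 mg/L.
Before the 4th dose, 3 doses have been given. Superposition: Cmin = C₀·(f + f² + … + f^3).
≈ 8.122 × (0.6040 + 0.3648 + 0.2203) ≈ 8.122 × 1.1891 ≈ 9.658 mg/L.

9.7 mg/L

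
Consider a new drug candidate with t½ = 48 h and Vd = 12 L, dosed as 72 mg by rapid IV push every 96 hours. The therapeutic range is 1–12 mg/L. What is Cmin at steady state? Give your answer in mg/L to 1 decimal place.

The dosing interval is 2 half-lives, so f = 2^(−2) = 0.25.
At steady state, R = 1/(1 − 0.25) = 4/3.
Single-dose peak C₀ = D/Vd = 72/12 = 6 mg/L.
Steady-state peak Cmax,ss = C₀·R = 6 × 4/3 ≈ 8.000 mg/L.
Steady-state trough Cmin,ss = Cmax,ss·f ≈ 8.000 × 0.25 ≈ 2.000 mg/L.
Trough 2.0 mg/L vs MEC 1 mg/L: adequate.

2.0 mg/L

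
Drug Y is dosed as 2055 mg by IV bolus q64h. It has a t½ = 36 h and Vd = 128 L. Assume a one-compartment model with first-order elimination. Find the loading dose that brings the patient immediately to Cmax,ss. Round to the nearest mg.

f = (1/2)^(64/36) ≈ 0.291632; accumulation ratio R = 1/(1−f) ≈ 1.41170.
Loading dose to hit Cmax,ss on first dose: D_load = D_maint·R ≈ 2055 × 1.41170 ≈ 2901.04 mg.

2901 mg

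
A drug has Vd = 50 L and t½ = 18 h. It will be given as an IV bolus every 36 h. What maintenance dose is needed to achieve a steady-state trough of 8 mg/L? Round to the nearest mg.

1200 mg

τ/t½ = 36/18 ≈ 2, so f = (1/2)^(36/18) ≈ 0.250000.
Cmin,ss = (D/Vd)·f/(1−f), so D = Cmin,ss·Vd·(1−f)/f.
D = 8 × 50 × (1−f)/f ≈ 8 × 50 × 3.00000 ≈ 1200.00 mg.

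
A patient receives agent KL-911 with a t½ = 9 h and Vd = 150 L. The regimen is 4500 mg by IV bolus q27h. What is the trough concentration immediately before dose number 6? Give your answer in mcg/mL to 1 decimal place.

f = (1/2)^(τ/t½) = (1/2)^(27/9) ≈ 0.1250.
C₀ = D/Vd = 4500/150 ≈ 30.000 mcg/mL.
Before the 6th dose, 5 doses have been given. Superposition: Cmin = C₀·(f + f² + … + f^5).
≈ 30.000 × (0.1250 + 0.0156 + 0.0020 + 0.0002 + 0.0000) ≈ 30.000 × 0.1428 ≈ 4.284 mcg/mL.

4.3 mcg/mL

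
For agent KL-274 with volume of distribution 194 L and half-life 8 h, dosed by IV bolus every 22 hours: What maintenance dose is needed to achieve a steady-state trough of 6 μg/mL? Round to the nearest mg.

6666 mg

τ/t½ = 22/8 ≈ 2.75, so f = (1/2)^(22/8) ≈ 0.148651.
Cmin,ss = (D/Vd)·f/(1−f), so D = Cmin,ss·Vd·(1−f)/f.
D = 6 × 194 × (1−f)/f ≈ 6 × 194 × 5.72717 ≈ 6666.43 mg.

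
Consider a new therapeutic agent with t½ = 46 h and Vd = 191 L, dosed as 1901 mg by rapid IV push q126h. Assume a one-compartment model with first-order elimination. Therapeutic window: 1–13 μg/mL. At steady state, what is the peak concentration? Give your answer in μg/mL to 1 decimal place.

Over one 126-h interval, 126/46 ≈ 2.7391 half-lives elapse, leaving f ≈ 0.1498 of each dose.
At steady state, accumulation factor R = 1/(1 − e^(−kτ)) ≈ 1.1762.
Each bolus raises the concentration by D/Vd = 1901/191 ≈ 9.953 μg/mL.
Steady-state peak Cmax,ss = C₀·R ≈ 9.953 × 1.1762 ≈ 11.707 μg/mL.
Peak 11.7 μg/mL vs MTC 13 μg/mL: below toxic threshold.

11.7 μg/mL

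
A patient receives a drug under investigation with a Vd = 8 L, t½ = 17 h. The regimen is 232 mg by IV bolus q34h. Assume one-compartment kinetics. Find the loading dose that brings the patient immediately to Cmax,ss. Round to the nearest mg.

309 mg

f = (1/2)^(34/17) ≈ 0.250000; accumulation ratio R = 1/(1−f) ≈ 1.33333.
Loading dose to hit Cmax,ss on first dose: D_load = D_maint·R ≈ 232 × 1.33333 ≈ 309.33 mg.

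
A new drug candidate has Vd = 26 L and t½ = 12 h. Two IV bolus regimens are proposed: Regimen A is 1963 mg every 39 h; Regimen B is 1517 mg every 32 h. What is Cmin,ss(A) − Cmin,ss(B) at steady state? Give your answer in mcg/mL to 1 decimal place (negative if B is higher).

-2.0 mcg/mL

Regimen A: f = (1/2)^(39/12) ≈ 0.1051; Cmin,ss = (1963/26)·f/(1−f) ≈ 8.867 mcg/mL.
Regimen B: f = (1/2)^(32/12) ≈ 0.1575; Cmin,ss = (1517/26)·f/(1−f) ≈ 10.907 mcg/mL.
Difference ≈ 8.867 − 10.907 ≈ -2.040 mcg/mL.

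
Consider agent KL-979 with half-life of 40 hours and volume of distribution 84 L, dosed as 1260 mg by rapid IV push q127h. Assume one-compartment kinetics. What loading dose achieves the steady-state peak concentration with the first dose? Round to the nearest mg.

f = (1/2)^(127/40) ≈ 0.110721; accumulation ratio R = 1/(1−f) ≈ 1.12451.
Loading dose to hit Cmax,ss on first dose: D_load = D_maint·R ≈ 1260 × 1.12451 ≈ 1416.88 mg.

1417 mg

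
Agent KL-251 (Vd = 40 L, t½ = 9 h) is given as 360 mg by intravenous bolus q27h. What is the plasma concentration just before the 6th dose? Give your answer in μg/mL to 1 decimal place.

f = (1/2)^(τ/t½) = (1/2)^(27/9) ≈ 0.1250.
C₀ = D/Vd = 360/40 ≈ 9.000 μg/mL.
Before the 6th dose, 5 doses have been given. Superposition: Cmin = C₀·(f + f² + … + f^5).
≈ 9.000 × (0.1250 + 0.0156 + 0.0020 + 0.0002 + 0.0000) ≈ 9.000 × 0.1428 ≈ 1.285 μg/mL.

1.3 μg/mL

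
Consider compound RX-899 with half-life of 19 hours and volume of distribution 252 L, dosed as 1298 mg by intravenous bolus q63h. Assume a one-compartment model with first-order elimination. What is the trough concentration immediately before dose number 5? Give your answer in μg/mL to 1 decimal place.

f = (1/2)^(τ/t½) = (1/2)^(63/19) ≈ 0.1004.
C₀ = D/Vd = 1298/252 ≈ 5.151 μg/mL.
Before the 5th dose, 4 doses have been given. Superposition: Cmin = C₀·(f + f² + … + f^4).
≈ 5.151 × (0.1004 + 0.0101 + 0.0010 + 0.0001) ≈ 5.151 × 0.1116 ≈ 0.575 μg/mL.

0.6 μg/mL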